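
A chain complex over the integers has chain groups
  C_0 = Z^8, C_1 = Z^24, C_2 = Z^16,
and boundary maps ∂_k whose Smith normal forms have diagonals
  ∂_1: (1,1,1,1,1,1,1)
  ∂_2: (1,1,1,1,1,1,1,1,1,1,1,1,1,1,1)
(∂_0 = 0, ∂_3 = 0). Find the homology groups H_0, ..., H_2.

H_0: b_0 = 8 − 0 − 7 = 1; torsion from ∂_1 factors > 1: none. So H_0 = Z.
H_1: b_1 = 24 − 7 − 15 = 2; torsion from ∂_2 factors > 1: none. So H_1 = Z^2.
H_2: b_2 = 16 − 15 − 0 = 1; torsion from ∂_3 factors > 1: none. So H_2 = Z.

H_0 = Z,  H_1 = Z^2,  H_2 = Z.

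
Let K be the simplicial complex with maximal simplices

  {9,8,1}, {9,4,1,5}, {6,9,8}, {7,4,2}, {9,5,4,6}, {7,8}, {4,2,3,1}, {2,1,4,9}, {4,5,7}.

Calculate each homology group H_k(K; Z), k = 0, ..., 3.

H_0 = Z,  H_1 = Z,  H_2 = 0,  H_3 = 0.

K has 9 vertices, 22 edges, 17 triangles, 4 3-simplices.
rank ∂_0 = 0, rank ∂_1 = 8 ⇒ b_0 = 9 − 0 − 8 = 1; all invariant factors of ∂_1 are 1 so no torsion. So H_0 = Z.
rank ∂_1 = 8, rank ∂_2 = 13 ⇒ b_1 = 22 − 8 − 13 = 1; all invariant factors of ∂_2 are 1 so no torsion. So H_1 = Z.
rank ∂_2 = 13, rank ∂_3 = 4 ⇒ b_2 = 17 − 13 − 4 = 0; all invariant factors of ∂_3 are 1 so no torsion. So H_2 = 0.
rank ∂_3 = 4, rank ∂_4 = 0 ⇒ b_3 = 4 − 4 − 0 = 0. So H_3 = 0.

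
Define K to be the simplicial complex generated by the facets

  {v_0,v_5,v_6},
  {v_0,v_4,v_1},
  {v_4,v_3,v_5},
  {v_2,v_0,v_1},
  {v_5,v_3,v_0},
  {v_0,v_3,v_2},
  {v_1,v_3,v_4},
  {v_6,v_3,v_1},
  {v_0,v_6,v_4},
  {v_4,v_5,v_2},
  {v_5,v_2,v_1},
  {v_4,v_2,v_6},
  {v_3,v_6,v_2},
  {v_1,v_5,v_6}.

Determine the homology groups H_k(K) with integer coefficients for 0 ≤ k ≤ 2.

K has 7 vertices, 21 edges, 14 triangles.
rank ∂_0 = 0, rank ∂_1 = 6 ⇒ b_0 = 7 − 0 − 6 = 1; all invariant factors of ∂_1 are 1 so no torsion. So H_0 ≅ Z.
rank ∂_1 = 6, rank ∂_2 = 13 ⇒ b_1 = 21 − 6 − 13 = 2; all invariant factors of ∂_2 are 1 so no torsion. So H_1 ≅ Z^2.
rank ∂_2 = 13, rank ∂_3 = 0 ⇒ b_2 = 14 − 13 − 0 = 1. So H_2 ≅ Z.

H_0 = Z,  H_1 = Z^2,  H_2 = Z.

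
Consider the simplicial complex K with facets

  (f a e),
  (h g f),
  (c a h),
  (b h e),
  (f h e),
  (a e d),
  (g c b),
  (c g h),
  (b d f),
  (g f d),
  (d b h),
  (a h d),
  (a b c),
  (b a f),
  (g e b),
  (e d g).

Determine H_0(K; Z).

K has 8 vertices, 24 edges, 16 triangles.
rank ∂_0 = 0, rank ∂_1 = 7 ⇒ b_0 = 8 − 0 − 7 = 1; all invariant factors of ∂_1 are 1 so no torsion. So H_0 = Z.

H_0 ≅ Z.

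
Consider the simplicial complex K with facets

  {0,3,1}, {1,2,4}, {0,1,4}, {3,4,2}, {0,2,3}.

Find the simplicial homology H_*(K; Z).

Fix the vertex order 0 < 1 < 2 < 3 < 4 and write every simplex with vertices in increasing order. Then dim K = 2 and the simplices of K are:

  0-simplices (5): [0], [1], [2], [3], [4]
  1-simplices (10): [0,1], [0,2], [0,3], [0,4], [1,2], [1,3], [1,4], [2,3], [2,4], [3,4]
  2-simplices (5): [0,1,3], [0,1,4], [0,2,3], [1,2,4], [2,3,4]

so the chain groups are C_0 ≅ Z^5, C_1 ≅ Z^10, C_2 ≅ Z^5.

Boundary ∂_1: C_1 → C_0 is given by ∂[p,q] = [q] − [p].
As a 5×10 matrix over Z this has rank 4, with invariant factors (1,1,1,1).

∂_2: C_2 → C_1 acts by ∂[p,q,r] = [q,r] − [p,r] + [p,q]. For instance
  ∂[0,1,4] = [1,4] − [0,4] + [0,1],
  ∂[0,1,3] = [1,3] − [0,3] + [0,1].
The 10×5 boundary matrix has rank 5 and Smith normal form diag(1,1,1,1,1).

From H_k ≅ ker(∂_k) / im(∂_{k+1}) we obtain:

  H_0: rank C_0 − rank ∂_1 = 5 − 4 = 1, and the invariant factors of ∂_1 are all 1, so H_0 ≅ Z.
  H_1: rank ker ∂_1 − rank ∂_2 = (10 − 4) − 5 = 1, and the invariant factors of ∂_2 are all 1, so H_1 ≅ Z.
  H_2: rank ker ∂_2 − rank ∂_3 = (5 − 5) − 0 = 0, and there is no ∂_3, so H_2 ≅ 0.

H_0 = Z,  H_1 = Z,  H_2 = 0.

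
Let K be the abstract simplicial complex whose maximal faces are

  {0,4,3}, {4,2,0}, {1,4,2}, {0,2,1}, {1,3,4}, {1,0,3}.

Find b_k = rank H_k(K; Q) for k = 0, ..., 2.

Fix the vertex order 0 < 1 < 2 < 3 < 4 and write every simplex with vertices in increasing order. Then dim K = 2 and the simplices of K are:

  0-simplices (5): [0], [1], [2], [3], [4]
  1-simplices (9): [0,1], [0,2], [0,3], [0,4], [1,2], [1,3], [1,4], [2,4], [3,4]
  2-simplices (6): [0,1,2], [0,1,3], [0,2,4], [0,3,4], [1,2,4], [1,3,4]

so the chain groups are C_0 ≅ Z^5, C_1 ≅ Z^9, C_2 ≅ Z^6.

Boundary ∂_1: C_1 → C_0 maps an edge to its endpoints' difference, ∂[p,q] = q − p. For instance
  ∂[2,4] = [4] − [2].
As a 5×9 matrix over Z this has rank 4, with invariant factors (1,1,1,1).

∂_2: C_2 → C_1 sends each 2-simplex [p,q,r] to [q,r] − [p,r] + [p,q]. For instance
  ∂[0,1,2] = [1,2] − [0,2] + [0,1],
  ∂[0,3,4] = [3,4] − [0,4] + [0,3].
The resulting 9×6 matrix has rank 5, and its Smith normal form has invariant factors (1,1,1,1,1).

Now H_k = ker ∂_k / im ∂_{k+1}, so:

  H_0: rank C_0 − rank ∂_1 = 5 − 4 = 1, and the invariant factors of ∂_1 are all 1, so H_0 = Z.
  H_1: rank ker ∂_1 − rank ∂_2 = (9 − 4) − 5 = 0, and the invariant factors of ∂_2 are all 1, so H_1 = 0.
  H_2: rank ker ∂_2 − rank ∂_3 = (6 − 5) − 0 = 1, and there is no ∂_3, so H_2 = Z.

As a check, the Euler characteristic is 5 − 9 + 6 = 2, which agrees with 1 − 0 + 1 = 2.
(K is a triangulation of the 2-sphere S^2.)

Hence the Betti numbers are b_0 = 1, b_1 = 0, b_2 = 1.

b_0 = 1, b_1 = 0, b_2 = 1.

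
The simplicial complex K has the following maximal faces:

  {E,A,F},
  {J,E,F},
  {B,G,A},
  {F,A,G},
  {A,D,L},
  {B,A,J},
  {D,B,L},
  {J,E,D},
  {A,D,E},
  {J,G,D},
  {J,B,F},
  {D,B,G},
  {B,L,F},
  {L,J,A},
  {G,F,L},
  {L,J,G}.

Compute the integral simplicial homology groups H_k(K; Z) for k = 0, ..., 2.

Take the total order A < B < D < E < F < G < J < L on the vertex set. Then K (dimension 2) consists of the simplices:

  0-simplices (8): A, B, D, E, F, G, J, L
  1-simplices (24): AB, AD, AE, AF, AG, AJ, AL, BD, BF, BG, BJ, BL, DE, DG, DJ, DL, EF, EJ, FG, FJ, FL, GJ, GL, JL
  2-simplices (16): ABG, ABJ, ADE, ADL, AEF, AFG, AJL, BDG, BDL, BFJ, BFL, DEJ, DGJ, EFJ, FGL, GJL

Hence C_0 ≅ Z^8, C_1 ≅ Z^24, C_2 ≅ Z^16.

∂_1: C_1 → C_0 is given by ∂[p,q] = [q] − [p].
This gives a 8×24 integer matrix of rank 7; reducing to Smith normal form yields diagonal entries (1,1,1,1,1,1,1).

Boundary ∂_2: C_2 → C_1 sends each 2-simplex [p,q,r] to [q,r] − [p,r] + [p,q]. For instance
  ∂DEJ = EJ − DJ + DE,
  ∂FGL = GL − FL + FG.
The resulting 24×16 matrix has rank 15, and its Smith normal form has invariant factors (1,1,1,1,1,1,1,1,1,1,1,1,1,1,1).

Now H_k = ker ∂_k / im ∂_{k+1}, so:

  H_0: rank C_0 − rank ∂_1 = 8 − 7 = 1, and the invariant factors of ∂_1 are all 1, so H_0 ≅ Z.
  H_1: rank ker ∂_1 − rank ∂_2 = (24 − 7) − 15 = 2, and the invariant factors of ∂_2 are all 1, so H_1 ≅ Z^2.
  H_2: rank ker ∂_2 − rank ∂_3 = (16 − 15) − 0 = 1, and there is no ∂_3, so H_2 ≅ Z.

As a check, the Euler characteristic is 8 − 24 + 16 = 0, which agrees with 1 − 2 + 1 = 0.

H_0 = Z,  H_1 = Z^2,  H_2 = Z.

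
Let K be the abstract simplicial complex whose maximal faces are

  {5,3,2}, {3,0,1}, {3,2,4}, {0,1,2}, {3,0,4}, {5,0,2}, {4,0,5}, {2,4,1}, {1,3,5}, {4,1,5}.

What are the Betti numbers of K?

We work with the vertex ordering 0 < 1 < 2 < 3 < 4 < 5. The simplices of K, each written with vertices in increasing order, are:

  0-simplices (6): [0], [1], [2], [3], [4], [5]
  1-simplices (15): [0,1], [0,2], [0,3], [0,4], [0,5], [1,2], [1,3], [1,4], [1,5], [2,3], [2,4], [2,5], [3,4], [3,5], [4,5]
  2-simplices (10): [0,1,2], [0,1,3], [0,2,5], [0,3,4], [0,4,5], [1,2,4], [1,3,5], [1,4,5], [2,3,4], [2,3,5]

Hence C_0 ≅ Z^6, C_1 ≅ Z^15, C_2 ≅ Z^10.

Boundary ∂_1: C_1 → C_0 sends each edge [p,q] (with p < q) to q − p.
The 6×15 boundary matrix has rank 5 and Smith normal form diag(1,1,1,1,1).

The boundary map ∂_2: C_2 → C_1 sends each 2-simplex [p,q,r] to [q,r] − [p,r] + [p,q]. For instance
  ∂[2,3,4] = [3,4] − [2,4] + [2,3],
  ∂[0,1,3] = [1,3] − [0,3] + [0,1].
The resulting 15×10 matrix has rank 10, and its Smith normal form has invariant factors (1,1,1,1,1,1,1,1,1,2).

Now H_k = ker ∂_k / im ∂_{k+1}, so:

  H_0: rank C_0 − rank ∂_1 = 6 − 5 = 1, and the invariant factors of ∂_1 are all 1, so H_0 = Z.
  H_1: rank ker ∂_1 − rank ∂_2 = (15 − 5) − 10 = 0, and ∂_2 has invariant factor 2 > 1, so H_1 = Z_2.
  H_2: rank ker ∂_2 − rank ∂_3 = (10 − 10) − 0 = 0, and there is no ∂_3, so H_2 = 0.

As a check, the Euler characteristic is 6 − 15 + 10 = 1, which agrees with 1 − 0 + 0 = 1.

Hence the Betti numbers are b_0 = 1, b_1 = 0, b_2 = 0.

b_0 = 1, b_1 = 0, b_2 = 0.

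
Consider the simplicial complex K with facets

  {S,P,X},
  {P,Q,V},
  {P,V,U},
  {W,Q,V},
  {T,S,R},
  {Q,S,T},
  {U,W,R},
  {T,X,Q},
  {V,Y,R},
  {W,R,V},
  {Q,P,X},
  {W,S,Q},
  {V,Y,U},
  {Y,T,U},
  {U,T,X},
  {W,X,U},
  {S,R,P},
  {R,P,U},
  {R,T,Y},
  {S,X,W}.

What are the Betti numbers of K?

Take the total order P < Q < R < S < T < U < V < W < X < Y on the vertex set. Then K (dimension 2) consists of the simplices:

  0-simplices (10): P, Q, R, S, T, U, V, W, X, Y
  1-simplices (30): PQ, PR, PS, PU, PV, PX, QS, QT, QV, QW, QX, RS, RT, RU, RV, RW, RY, ST, SW, SX, TU, TX, TY, UV, UW, UX, UY, VW, VY, WX
  2-simplices (20): PQV, PQX, PRS, PRU, PSX, PUV, QST, QSW, QTX, QVW, RST, RTY, RUW, RVW, RVY, SWX, TUX, TUY, UVY, UWX

so the chain groups are C_0 ≅ Z^10, C_1 ≅ Z^30, C_2 ≅ Z^20.

Boundary ∂_1: C_1 → C_0 sends each edge [p,q] (with p < q) to q − p. For instance
  ∂RT = T − R.
The 10×30 boundary matrix has rank 9 and Smith normal form diag(1,1,1,1,1,1,1,1,1).

Boundary ∂_2: C_2 → C_1 maps a triangle to the signed sum of its edges. For instance
  ∂PQV = QV − PV + PQ,
  ∂PRU = RU − PU + PR.
As a 30×20 matrix over Z this has rank 20, with invariant factors (1,1,1,1,1,1,1,1,1,1,1,1,1,1,1,1,1,1,1,2).

Computing H_k = (kernel of ∂_k) / (image of ∂_{k+1}):

  H_0: rank C_0 − rank ∂_1 = 10 − 9 = 1, and the invariant factors of ∂_1 are all 1, so H_0 ≅ Z.
  H_1: rank ker ∂_1 − rank ∂_2 = (30 − 9) − 20 = 1, and ∂_2 has invariant factor 2 > 1, so H_1 ≅ Z ⊕ Z_2.
  H_2: rank ker ∂_2 − rank ∂_3 = (20 − 20) − 0 = 0, and there is no ∂_3, so H_2 ≅ 0.

As a check, the Euler characteristic is 10 − 30 + 20 = 0, which agrees with 1 − 1 + 0 = 0.
(K is a triangulation of the Klein bottle.)

Hence the Betti numbers are b_0 = 1, b_1 = 1, b_2 = 0.

b_0 = 1, b_1 = 1, b_2 = 0.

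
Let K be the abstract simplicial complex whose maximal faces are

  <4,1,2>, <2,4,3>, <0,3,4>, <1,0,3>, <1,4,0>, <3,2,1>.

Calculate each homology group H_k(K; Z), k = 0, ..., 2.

We work with the vertex ordering 0 < 1 < 2 < 3 < 4. The simplices of K, each written with vertices in increasing order, are:

  0-simplices (5): [0], [1], [2], [3], [4]
  1-simplices (9): [0,1], [0,3], [0,4], [1,2], [1,3], [1,4], [2,3], [2,4], [3,4]
  2-simplices (6): [0,1,3], [0,1,4], [0,3,4], [1,2,3], [1,2,4], [2,3,4]

Hence C_0 ≅ Z^5, C_1 ≅ Z^9, C_2 ≅ Z^6.

Boundary ∂_1: C_1 → C_0 is given by ∂[p,q] = [q] − [p]. For instance
  ∂[0,1] = [1] − [0].
The 5×9 boundary matrix has rank 4 and Smith normal form diag(1,1,1,1).

∂_2: C_2 → C_1 maps a triangle to the signed sum of its edges. For instance
  ∂[1,2,3] = [2,3] − [1,3] + [1,2],
  ∂[2,3,4] = [3,4] − [2,4] + [2,3].
The resulting 9×6 matrix has rank 5, and its Smith normal form has invariant factors (1,1,1,1,1).

Computing H_k = (kernel of ∂_k) / (image of ∂_{k+1}):

  H_0: rank C_0 − rank ∂_1 = 5 − 4 = 1, and the invariant factors of ∂_1 are all 1, so H_0 ≅ Z.
  H_1: rank ker ∂_1 − rank ∂_2 = (9 − 4) − 5 = 0, and the invariant factors of ∂_2 are all 1, so H_1 ≅ 0.
  H_2: rank ker ∂_2 − rank ∂_3 = (6 − 5) − 0 = 1, and there is no ∂_3, so H_2 ≅ Z.

As a check, the Euler characteristic is 5 − 9 + 6 = 2, which agrees with 1 − 0 + 1 = 2.
(K is a triangulation of the 2-sphere S^2.)

H_0 = Z,  H_1 = 0,  H_2 = Z.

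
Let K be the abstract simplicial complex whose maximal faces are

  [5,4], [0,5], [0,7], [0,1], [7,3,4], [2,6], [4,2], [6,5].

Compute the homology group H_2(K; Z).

H_2 = 0.

Take the total order 0 < 1 < 2 < 3 < 4 < 5 < 6 < 7 on the vertex set. Then K (dimension 2) consists of the simplices:

  0-simplices (8): [0], [1], [2], [3], [4], [5], [6], [7]
  1-simplices (10): [0,1], [0,5], [0,7], [2,4], [2,6], [3,4], [3,7], [4,5], [4,7], [5,6]
  2-simplices (1): [3,4,7]

Hence C_0 ≅ Z^8, C_1 ≅ Z^10, C_2 ≅ Z^1.

The boundary map ∂_1: C_1 → C_0 sends each edge [p,q] (with p < q) to q − p.
The 8×10 boundary matrix has rank 7 and Smith normal form diag(1,1,1,1,1,1,1).

The boundary map ∂_2: C_2 → C_1 maps a triangle to the signed sum of its edges. For instance
  ∂[3,4,7] = [4,7] − [3,7] + [3,4].
This gives a 10×1 integer matrix of rank 1; reducing to Smith normal form yields diagonal entries (1).

Computing H_k = (kernel of ∂_k) / (image of ∂_{k+1}):

  H_2: rank ker ∂_2 − rank ∂_3 = (1 − 1) − 0 = 0, and there is no ∂_3, so H_2 = 0.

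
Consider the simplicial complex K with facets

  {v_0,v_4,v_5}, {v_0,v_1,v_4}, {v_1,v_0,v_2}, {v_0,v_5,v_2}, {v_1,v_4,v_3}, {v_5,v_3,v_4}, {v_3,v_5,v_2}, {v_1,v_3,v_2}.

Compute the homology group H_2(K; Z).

Take the total order v_0 < v_1 < v_2 < v_3 < v_4 < v_5 on the vertex set. Then K (dimension 2) consists of the simplices:

  0-simplices (6): [v_0], [v_1], [v_2], [v_3], [v_4], [v_5]
  1-simplices (12): [v_0,v_1], [v_0,v_2], [v_0,v_4], [v_0,v_5], [v_1,v_2], [v_1,v_3], [v_1,v_4], [v_2,v_3], [v_2,v_5], [v_3,v_4], [v_3,v_5], [v_4,v_5]
  2-simplices (8): [v_0,v_1,v_2], [v_0,v_1,v_4], [v_0,v_2,v_5], [v_0,v_4,v_5], [v_1,v_2,v_3], [v_1,v_3,v_4], [v_2,v_3,v_5], [v_3,v_4,v_5]

Hence C_0 ≅ Z^6, C_1 ≅ Z^12, C_2 ≅ Z^8.

∂_1: C_1 → C_0 maps an edge to its endpoints' difference, ∂[p,q] = q − p. For instance
  ∂[v_1,v_2] = [v_2] − [v_1].
As a 6×12 matrix over Z this has rank 5, with invariant factors (1,1,1,1,1).

Boundary ∂_2: C_2 → C_1 acts by ∂[p,q,r] = [q,r] − [p,r] + [p,q]. For instance
  ∂[v_0,v_1,v_4] = [v_1,v_4] − [v_0,v_4] + [v_0,v_1],
  ∂[v_1,v_3,v_4] = [v_3,v_4] − [v_1,v_4] + [v_1,v_3].
This gives a 12×8 integer matrix of rank 7; reducing to Smith normal form yields diagonal entries (1,1,1,1,1,1,1).

Computing H_k = (kernel of ∂_k) / (image of ∂_{k+1}):

  H_2: rank ker ∂_2 − rank ∂_3 = (8 − 7) − 0 = 1, and there is no ∂_3, so H_2 ≅ Z.

(K is a triangulation of the 2-sphere S^2.)

H_2 ≅ Z.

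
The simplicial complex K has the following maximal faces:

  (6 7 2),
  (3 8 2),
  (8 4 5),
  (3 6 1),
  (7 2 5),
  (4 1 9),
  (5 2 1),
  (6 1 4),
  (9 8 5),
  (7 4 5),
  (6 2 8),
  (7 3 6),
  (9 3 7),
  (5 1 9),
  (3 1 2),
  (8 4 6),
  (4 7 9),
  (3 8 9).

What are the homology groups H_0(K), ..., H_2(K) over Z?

Take the total order 1 < 2 < 3 < 4 < 5 < 6 < 7 < 8 < 9 on the vertex set. Then K (dimension 2) consists of the simplices:

  0-simplices (9): [1], [2], [3], [4], [5], [6], [7], [8], [9]
  1-simplices (27): (27 of them)
  2-simplices (18): [1,2,3], [1,2,5], [1,3,6], [1,4,6], [1,4,9], [1,5,9], [2,3,8], [2,5,7], [2,6,7], [2,6,8], [3,6,7], [3,7,9], [3,8,9], [4,5,7], [4,5,8], [4,6,8], [4,7,9], [5,8,9]

Hence C_0 ≅ Z^9, C_1 ≅ Z^27, C_2 ≅ Z^18.

∂_1: C_1 → C_0 is given by ∂[p,q] = [q] − [p].
This gives a 9×27 integer matrix of rank 8; reducing to Smith normal form yields diagonal entries (1,1,1,1,1,1,1,1).

∂_2: C_2 → C_1 sends each 2-simplex [p,q,r] to [q,r] − [p,r] + [p,q]. For instance
  ∂[4,5,7] = [5,7] − [4,7] + [4,5],
  ∂[1,4,6] = [4,6] − [1,6] + [1,4].
The 27×18 boundary matrix has rank 18 and Smith normal form diag(1,1,1,1,1,1,1,1,1,1,1,1,1,1,1,1,1,2).

Computing H_k = (kernel of ∂_k) / (image of ∂_{k+1}):

  H_0: rank C_0 − rank ∂_1 = 9 − 8 = 1, and the invariant factors of ∂_1 are all 1, so H_0 = Z.
  H_1: rank ker ∂_1 − rank ∂_2 = (27 − 8) − 18 = 1, and ∂_2 has invariant factor 2 > 1, so H_1 = Z ⊕ Z_2.
  H_2: rank ker ∂_2 − rank ∂_3 = (18 − 18) − 0 = 0, and there is no ∂_3, so H_2 = 0.

H_0 ≅ Z,  H_1 ≅ Z ⊕ Z_2,  H_2 = 0.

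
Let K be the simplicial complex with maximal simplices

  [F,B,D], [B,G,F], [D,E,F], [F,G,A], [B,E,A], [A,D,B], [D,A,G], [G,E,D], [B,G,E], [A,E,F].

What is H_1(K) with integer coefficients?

Take the total order A < B < D < E < F < G on the vertex set. Then K (dimension 2) consists of the simplices:

  0-simplices (6): A, B, D, E, F, G
  1-simplices (15): AB, AD, AE, AF, AG, BD, BE, BF, BG, DE, DF, DG, EF, EG, FG
  2-simplices (10): ABD, ABE, ADG, AEF, AFG, BDF, BEG, BFG, DEF, DEG

so the chain groups are C_0 ≅ Z^6, C_1 ≅ Z^15, C_2 ≅ Z^10.

The boundary map ∂_1: C_1 → C_0 maps an edge to its endpoints' difference, ∂[p,q] = q − p. For instance
  ∂EF = F − E.
The resulting 6×15 matrix has rank 5, and its Smith normal form has invariant factors (1,1,1,1,1).

The boundary map ∂_2: C_2 → C_1 sends each 2-simplex [p,q,r] to [q,r] − [p,r] + [p,q]. For instance
  ∂BEG = EG − BG + BE,
  ∂ADG = DG − AG + AD.
As a 15×10 matrix over Z this has rank 10, with invariant factors (1,1,1,1,1,1,1,1,1,2).

Computing H_k = (kernel of ∂_k) / (image of ∂_{k+1}):

  H_1: rank ker ∂_1 − rank ∂_2 = (15 − 5) − 10 = 0, and ∂_2 has invariant factor 2 > 1, so H_1 ≅ Z/2.

H_1 = Z/2.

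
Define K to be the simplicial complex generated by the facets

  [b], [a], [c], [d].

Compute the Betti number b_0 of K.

b_0 = 4.

Take the total order a < b < c < d on the vertex set. Then K (dimension 0) consists of the simplices:

  0-simplices (4): a, b, c, d

giving chain groups C_0 ≅ Z^4.

Reading off H_k = ker ∂_k / im ∂_{k+1}:

  H_0: rank C_0 − rank ∂_1 = 4 − 0 = 4, and there is no ∂_1, so H_0 = Z^4.

Hence the Betti numbers are b_0 = 4.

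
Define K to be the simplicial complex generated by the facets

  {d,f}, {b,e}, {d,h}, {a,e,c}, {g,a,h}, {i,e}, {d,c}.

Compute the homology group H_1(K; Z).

Fix the vertex order a < b < c < d < e < f < g < h < i and write every simplex with vertices in increasing order. Then dim K = 2 and the simplices of K are:

  0-simplices (9): a, b, c, d, e, f, g, h, i
  1-simplices (11): ac, ae, ag, ah, be, cd, ce, df, dh, ei, gh
  2-simplices (2): ace, agh

so the chain groups are C_0 ≅ Z^9, C_1 ≅ Z^11, C_2 ≅ Z^2.

The boundary map ∂_1: C_1 → C_0 maps an edge to its endpoints' difference, ∂[p,q] = q − p. For instance
  ∂ae = e − a.
As a 9×11 matrix over Z this has rank 8, with invariant factors (1,1,1,1,1,1,1,1).

∂_2: C_2 → C_1 acts by ∂[p,q,r] = [q,r] − [p,r] + [p,q]. For instance
  ∂agh = gh − ah + ag,
  ∂ace = ce − ae + ac.
The 11×2 boundary matrix has rank 2 and Smith normal form diag(1,1).

Computing H_k = (kernel of ∂_k) / (image of ∂_{k+1}):

  H_1: rank ker ∂_1 − rank ∂_2 = (11 − 8) − 2 = 1, and the invariant factors of ∂_2 are all 1, so H_1 ≅ Z.

H_1 ≅ Z.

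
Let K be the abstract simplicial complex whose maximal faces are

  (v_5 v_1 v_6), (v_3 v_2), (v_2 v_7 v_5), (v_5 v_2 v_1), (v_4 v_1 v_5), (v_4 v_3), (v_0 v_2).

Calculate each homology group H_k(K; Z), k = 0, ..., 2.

H_0 ≅ Z,  H_1 ≅ Z,  H_2 = 0.

Fix the vertex order v_0 < v_1 < v_2 < v_3 < v_4 < v_5 < v_6 < v_7 and write every simplex with vertices in increasing order. Then dim K = 2 and the simplices of K are:

  0-simplices (8): [v_0], [v_1], [v_2], [v_3], [v_4], [v_5], [v_6], [v_7]
  1-simplices (12): [v_0,v_2], [v_1,v_2], [v_1,v_4], [v_1,v_5], [v_1,v_6], [v_2,v_3], [v_2,v_5], [v_2,v_7], [v_3,v_4], [v_4,v_5], [v_5,v_6], [v_5,v_7]
  2-simplices (4): [v_1,v_2,v_5], [v_1,v_4,v_5], [v_1,v_5,v_6], [v_2,v_5,v_7]

so the chain groups are C_0 ≅ Z^8, C_1 ≅ Z^12, C_2 ≅ Z^4.

∂_1: C_1 → C_0 is given by ∂[p,q] = [q] − [p].
The 8×12 boundary matrix has rank 7 and Smith normal form diag(1,1,1,1,1,1,1).

The boundary map ∂_2: C_2 → C_1 acts by ∂[p,q,r] = [q,r] − [p,r] + [p,q]. For instance
  ∂[v_2,v_5,v_7] = [v_5,v_7] − [v_2,v_7] + [v_2,v_5],
  ∂[v_1,v_5,v_6] = [v_5,v_6] − [v_1,v_6] + [v_1,v_5].
This gives a 12×4 integer matrix of rank 4; reducing to Smith normal form yields diagonal entries (1,1,1,1).

Reading off H_k = ker ∂_k / im ∂_{k+1}:

  H_0: rank C_0 − rank ∂_1 = 8 − 7 = 1, and the invariant factors of ∂_1 are all 1, so H_0 = Z.
  H_1: rank ker ∂_1 − rank ∂_2 = (12 − 7) − 4 = 1, and the invariant factors of ∂_2 are all 1, so H_1 = Z.
  H_2: rank ker ∂_2 − rank ∂_3 = (4 − 4) − 0 = 0, and there is no ∂_3, so H_2 = 0.

As a check, the Euler characteristic is 8 − 12 + 4 = 0, which agrees with 1 − 1 + 0 = 0.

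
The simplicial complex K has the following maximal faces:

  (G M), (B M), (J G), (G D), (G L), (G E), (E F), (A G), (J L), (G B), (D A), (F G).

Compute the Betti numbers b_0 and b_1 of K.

b_0 = 1, b_1 = 4.

Take the total order A < B < D < E < F < G < J < L < M on the vertex set. Then K (dimension 1) consists of the simplices:

  0-simplices (9): A, B, D, E, F, G, J, L, M
  1-simplices (12): AD, AG, BG, BM, DG, EF, EG, FG, GJ, GL, GM, JL

so the chain groups are C_0 ≅ Z^9, C_1 ≅ Z^12.

Boundary ∂_1: C_1 → C_0 maps an edge to its endpoints' difference, ∂[p,q] = q − p. For instance
  ∂GL = L − G.
The 9×12 boundary matrix has rank 8 and Smith normal form diag(1,1,1,1,1,1,1,1).

From H_k ≅ ker(∂_k) / im(∂_{k+1}) we obtain:

  H_0: rank C_0 − rank ∂_1 = 9 − 8 = 1, and the invariant factors of ∂_1 are all 1, so H_0 ≅ Z.
  H_1: rank ker ∂_1 − rank ∂_2 = (12 − 8) − 0 = 4, and there is no ∂_2, so H_1 ≅ Z^4.

As a check, the Euler characteristic is 9 − 12 = -3, which agrees with 1 − 4 = -3.
(K is a triangulation of a wedge of 4 circles.)

Hence the Betti numbers are b_0 = 1, b_1 = 4.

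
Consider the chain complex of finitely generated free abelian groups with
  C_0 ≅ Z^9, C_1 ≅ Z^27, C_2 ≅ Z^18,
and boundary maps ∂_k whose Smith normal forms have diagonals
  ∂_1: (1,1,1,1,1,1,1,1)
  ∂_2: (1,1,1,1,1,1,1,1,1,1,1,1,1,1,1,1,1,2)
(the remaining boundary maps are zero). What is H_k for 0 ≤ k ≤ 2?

H_0: b_0 = 9 − 0 − 8 = 1; torsion from ∂_1 factors > 1: none. So H_0 = Z.
H_1: b_1 = 27 − 8 − 18 = 1; torsion from ∂_2 factors > 1: [2]. So H_1 = Z ⊕ Z/2Z.
H_2: b_2 = 18 − 18 − 0 = 0; torsion from ∂_3 factors > 1: none. So H_2 = 0.

H_0 = Z,  H_1 = Z ⊕ Z/2Z,  H_2 = 0.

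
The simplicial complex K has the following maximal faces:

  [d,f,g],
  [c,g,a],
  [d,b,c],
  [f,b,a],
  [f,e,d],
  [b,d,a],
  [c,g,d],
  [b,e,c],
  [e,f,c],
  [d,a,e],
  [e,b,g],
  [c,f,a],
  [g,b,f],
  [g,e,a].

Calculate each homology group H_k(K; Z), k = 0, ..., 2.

H_0 ≅ Z,  H_1 ≅ Z^2,  H_2 ≅ Z.

Order the vertices as a < b < c < d < e < f < g. Listing each simplex with vertices in this order, K has dimension 2 with simplices:

  0-simplices (7): a, b, c, d, e, f, g
  1-simplices (21): ab, ac, ad, ae, af, ag, bc, bd, be, bf, bg, cd, ce, cf, cg, de, df, dg, ef, eg, fg
  2-simplices (14): abd, abf, acf, acg, ade, aeg, bcd, bce, beg, bfg, cdg, cef, def, dfg

Hence C_0 ≅ Z^7, C_1 ≅ Z^21, C_2 ≅ Z^14.

The boundary map ∂_1: C_1 → C_0 maps an edge to its endpoints' difference, ∂[p,q] = q − p.
This gives a 7×21 integer matrix of rank 6; reducing to Smith normal form yields diagonal entries (1,1,1,1,1,1).

Boundary ∂_2: C_2 → C_1 sends each 2-simplex [p,q,r] to [q,r] − [p,r] + [p,q]. For instance
  ∂cdg = dg − cg + cd,
  ∂abd = bd − ad + ab.
The resulting 21×14 matrix has rank 13, and its Smith normal form has invariant factors (1,1,1,1,1,1,1,1,1,1,1,1,1).

Reading off H_k = ker ∂_k / im ∂_{k+1}:

  H_0: rank C_0 − rank ∂_1 = 7 − 6 = 1, and the invariant factors of ∂_1 are all 1, so H_0 ≅ Z.
  H_1: rank ker ∂_1 − rank ∂_2 = (21 − 6) − 13 = 2, and the invariant factors of ∂_2 are all 1, so H_1 ≅ Z^2.
  H_2: rank ker ∂_2 − rank ∂_3 = (14 − 13) − 0 = 1, and there is no ∂_3, so H_2 ≅ Z.

(K is a triangulation of the torus T^2.)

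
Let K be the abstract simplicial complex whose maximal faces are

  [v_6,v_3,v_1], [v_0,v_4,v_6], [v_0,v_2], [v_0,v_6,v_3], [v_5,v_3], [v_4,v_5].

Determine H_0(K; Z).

H_0 ≅ Z.

Fix the vertex order v_0 < v_1 < v_2 < v_3 < v_4 < v_5 < v_6 and write every simplex with vertices in increasing order. Then dim K = 2 and the simplices of K are:

  0-simplices (7): [v_0], [v_1], [v_2], [v_3], [v_4], [v_5], [v_6]
  1-simplices (10): [v_0,v_2], [v_0,v_3], [v_0,v_4], [v_0,v_6], [v_1,v_3], [v_1,v_6], [v_3,v_5], [v_3,v_6], [v_4,v_5], [v_4,v_6]
  2-simplices (3): [v_0,v_3,v_6], [v_0,v_4,v_6], [v_1,v_3,v_6]

giving chain groups C_0 ≅ Z^7, C_1 ≅ Z^10, C_2 ≅ Z^3.

The boundary map ∂_1: C_1 → C_0 maps an edge to its endpoints' difference, ∂[p,q] = q − p. For instance
  ∂[v_0,v_2] = [v_2] − [v_0].
The resulting 7×10 matrix has rank 6, and its Smith normal form has invariant factors (1,1,1,1,1,1).

∂_2: C_2 → C_1 sends each 2-simplex [p,q,r] to [q,r] − [p,r] + [p,q]. For instance
  ∂[v_0,v_4,v_6] = [v_4,v_6] − [v_0,v_6] + [v_0,v_4],
  ∂[v_1,v_3,v_6] = [v_3,v_6] − [v_1,v_6] + [v_1,v_3].
The resulting 10×3 matrix has rank 3, and its Smith normal form has invariant factors (1,1,1).

Computing H_k = (kernel of ∂_k) / (image of ∂_{k+1}):

  H_0: rank C_0 − rank ∂_1 = 7 − 6 = 1, and the invariant factors of ∂_1 are all 1, so H_0 ≅ Z.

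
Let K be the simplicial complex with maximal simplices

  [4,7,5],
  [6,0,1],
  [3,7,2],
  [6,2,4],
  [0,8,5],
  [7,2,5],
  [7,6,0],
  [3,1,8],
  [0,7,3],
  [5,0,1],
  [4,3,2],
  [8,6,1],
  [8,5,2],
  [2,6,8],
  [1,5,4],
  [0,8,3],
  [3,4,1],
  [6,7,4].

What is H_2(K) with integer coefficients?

Fix the vertex order 0 < 1 < 2 < 3 < 4 < 5 < 6 < 7 < 8 and write every simplex with vertices in increasing order. Then dim K = 2 and the simplices of K are:

  0-simplices (9): [0], [1], [2], [3], [4], [5], [6], [7], [8]
  1-simplices (27): (27 of them)
  2-simplices (18): [0,1,5], [0,1,6], [0,3,7], [0,3,8], [0,5,8], [0,6,7], [1,3,4], [1,3,8], [1,4,5], [1,6,8], [2,3,4], [2,3,7], [2,4,6], [2,5,7], [2,5,8], [2,6,8], [4,5,7], [4,6,7]

Hence C_0 ≅ Z^9, C_1 ≅ Z^27, C_2 ≅ Z^18.

The boundary map ∂_1: C_1 → C_0 maps an edge to its endpoints' difference, ∂[p,q] = q − p. For instance
  ∂[0,1] = [1] − [0].
The 9×27 boundary matrix has rank 8 and Smith normal form diag(1,1,1,1,1,1,1,1).

∂_2: C_2 → C_1 sends each 2-simplex [p,q,r] to [q,r] − [p,r] + [p,q]. For instance
  ∂[0,1,6] = [1,6] − [0,6] + [0,1],
  ∂[1,4,5] = [4,5] − [1,5] + [1,4].
As a 27×18 matrix over Z this has rank 18, with invariant factors (1,1,1,1,1,1,1,1,1,1,1,1,1,1,1,1,1,2).

From H_k ≅ ker(∂_k) / im(∂_{k+1}) we obtain:

  H_2: rank ker ∂_2 − rank ∂_3 = (18 − 18) − 0 = 0, and there is no ∂_3, so H_2 = 0.

(K is a triangulation of the Klein bottle.)

H_2 = 0.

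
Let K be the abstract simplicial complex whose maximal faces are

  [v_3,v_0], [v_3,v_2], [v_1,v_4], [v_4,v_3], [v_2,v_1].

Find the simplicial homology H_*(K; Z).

Take the total order v_0 < v_1 < v_2 < v_3 < v_4 on the vertex set. Then K (dimension 1) consists of the simplices:

  0-simplices (5): [v_0], [v_1], [v_2], [v_3], [v_4]
  1-simplices (5): [v_0,v_3], [v_1,v_2], [v_1,v_4], [v_2,v_3], [v_3,v_4]

so the chain groups are C_0 ≅ Z^5, C_1 ≅ Z^5.

The boundary map ∂_1: C_1 → C_0 maps an edge to its endpoints' difference, ∂[p,q] = q − p. For instance
  ∂[v_3,v_4] = [v_4] − [v_3].
The 5×5 boundary matrix has rank 4 and Smith normal form diag(1,1,1,1).

Now H_k = ker ∂_k / im ∂_{k+1}, so:

  H_0: rank C_0 − rank ∂_1 = 5 − 4 = 1, and the invariant factors of ∂_1 are all 1, so H_0 = Z.
  H_1: rank ker ∂_1 − rank ∂_2 = (5 − 4) − 0 = 1, and there is no ∂_2, so H_1 = Z.

As a check, the Euler characteristic is 5 − 5 = 0, which agrees with 1 − 1 = 0.

H_0 = Z,  H_1 = Z.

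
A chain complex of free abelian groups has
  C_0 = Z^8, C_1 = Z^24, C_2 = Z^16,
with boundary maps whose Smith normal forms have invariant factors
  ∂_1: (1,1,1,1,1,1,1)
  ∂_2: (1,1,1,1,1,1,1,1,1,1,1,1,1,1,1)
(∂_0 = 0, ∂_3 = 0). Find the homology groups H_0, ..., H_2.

H_0: b_0 = 8 − 0 − 7 = 1; torsion from ∂_1 factors > 1: none. So H_0 ≅ Z.
H_1: b_1 = 24 − 7 − 15 = 2; torsion from ∂_2 factors > 1: none. So H_1 ≅ Z^2.
H_2: b_2 = 16 − 15 − 0 = 1; torsion from ∂_3 factors > 1: none. So H_2 ≅ Z.

H_0 ≅ Z,  H_1 ≅ Z^2,  H_2 ≅ Z.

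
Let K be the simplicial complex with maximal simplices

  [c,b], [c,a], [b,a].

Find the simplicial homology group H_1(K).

Order the vertices as a < b < c. Listing each simplex with vertices in this order, K has dimension 1 with simplices:

  0-simplices (3): a, b, c
  1-simplices (3): ab, ac, bc

Hence C_0 ≅ Z^3, C_1 ≅ Z^3.

∂_1: C_1 → C_0 sends each edge [p,q] (with p < q) to q − p. For instance
  ∂ab = b − a.
As a 3×3 matrix over Z this has rank 2, with invariant factors (1,1).

Now H_k = ker ∂_k / im ∂_{k+1}, so:

  H_1: rank ker ∂_1 − rank ∂_2 = (3 − 2) − 0 = 1, and there is no ∂_2, so H_1 ≅ Z.

(K is a triangulation of the circle S^1.)

H_1 = Z.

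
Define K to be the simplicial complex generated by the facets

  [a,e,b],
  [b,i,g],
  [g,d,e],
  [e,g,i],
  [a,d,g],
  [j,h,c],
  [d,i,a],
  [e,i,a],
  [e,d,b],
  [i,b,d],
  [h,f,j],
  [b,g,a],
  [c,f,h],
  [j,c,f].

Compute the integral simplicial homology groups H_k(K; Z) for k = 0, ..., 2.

Fix the vertex order a < b < c < d < e < f < g < h < i < j and write every simplex with vertices in increasing order. Then dim K = 2 and the simplices of K are:

  0-simplices (10): a, b, c, d, e, f, g, h, i, j
  1-simplices (21): ab, ad, ae, ag, ai, bd, be, bg, bi, cf, ch, cj, de, dg, di, eg, ei, fh, fj, gi, hj
  2-simplices (14): abe, abg, adg, adi, aei, bde, bdi, bgi, cfh, cfj, chj, deg, egi, fhj

giving chain groups C_0 ≅ Z^10, C_1 ≅ Z^21, C_2 ≅ Z^14.

The boundary map ∂_1: C_1 → C_0 maps an edge to its endpoints' difference, ∂[p,q] = q − p. For instance
  ∂bd = d − b.
This gives a 10×21 integer matrix of rank 8; reducing to Smith normal form yields diagonal entries (1,1,1,1,1,1,1,1).

The boundary map ∂_2: C_2 → C_1 maps a triangle to the signed sum of its edges. For instance
  ∂chj = hj − cj + ch,
  ∂fhj = hj − fj + fh.
This gives a 21×14 integer matrix of rank 13; reducing to Smith normal form yields diagonal entries (1,1,1,1,1,1,1,1,1,1,1,1,2).

Now H_k = ker ∂_k / im ∂_{k+1}, so:

  H_0: rank C_0 − rank ∂_1 = 10 − 8 = 2, and the invariant factors of ∂_1 are all 1, so H_0 = Z^2.
  H_1: rank ker ∂_1 − rank ∂_2 = (21 − 8) − 13 = 0, and ∂_2 has invariant factor 2 > 1, so H_1 = Z/2.
  H_2: rank ker ∂_2 − rank ∂_3 = (14 − 13) − 0 = 1, and there is no ∂_3, so H_2 = Z.

H_0 ≅ Z^2,  H_1 ≅ Z/2,  H_2 ≅ Z.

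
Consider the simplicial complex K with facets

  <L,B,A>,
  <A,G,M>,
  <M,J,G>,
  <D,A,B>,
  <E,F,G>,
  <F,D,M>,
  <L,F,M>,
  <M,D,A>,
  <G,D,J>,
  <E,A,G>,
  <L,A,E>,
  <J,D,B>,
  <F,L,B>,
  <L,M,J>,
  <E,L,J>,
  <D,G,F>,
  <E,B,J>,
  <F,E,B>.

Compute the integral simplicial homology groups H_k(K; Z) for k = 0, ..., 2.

Fix the vertex order A < B < D < E < F < G < J < L < M and write every simplex with vertices in increasing order. Then dim K = 2 and the simplices of K are:

  0-simplices (9): A, B, D, E, F, G, J, L, M
  1-simplices (27): AB, AD, AE, AG, AL, AM, BD, BE, BF, BJ, BL, DF, DG, DJ, DM, EF, EG, EJ, EL, FG, FL, FM, GJ, GM, JL, JM, LM
  2-simplices (18): ABD, ABL, ADM, AEG, AEL, AGM, BDJ, BEF, BEJ, BFL, DFG, DFM, DGJ, EFG, EJL, FLM, GJM, JLM

giving chain groups C_0 ≅ Z^9, C_1 ≅ Z^27, C_2 ≅ Z^18.

Boundary ∂_1: C_1 → C_0 maps an edge to its endpoints' difference, ∂[p,q] = q − p. For instance
  ∂EG = G − E.
As a 9×27 matrix over Z this has rank 8, with invariant factors (1,1,1,1,1,1,1,1).

The boundary map ∂_2: C_2 → C_1 sends each 2-simplex [p,q,r] to [q,r] − [p,r] + [p,q]. For instance
  ∂AGM = GM − AM + AG,
  ∂ABD = BD − AD + AB.
The 27×18 boundary matrix has rank 18 and Smith normal form diag(1,1,1,1,1,1,1,1,1,1,1,1,1,1,1,1,1,2).

Reading off H_k = ker ∂_k / im ∂_{k+1}:

  H_0: rank C_0 − rank ∂_1 = 9 − 8 = 1, and the invariant factors of ∂_1 are all 1, so H_0 = Z.
  H_1: rank ker ∂_1 − rank ∂_2 = (27 − 8) − 18 = 1, and ∂_2 has invariant factor 2 > 1, so H_1 = Z ⊕ Z/2Z.
  H_2: rank ker ∂_2 − rank ∂_3 = (18 − 18) − 0 = 0, and there is no ∂_3, so H_2 = 0.

As a check, the Euler characteristic is 9 − 27 + 18 = 0, which agrees with 1 − 1 + 0 = 0.

H_0 = Z,  H_1 = Z ⊕ Z/2Z,  H_2 = 0.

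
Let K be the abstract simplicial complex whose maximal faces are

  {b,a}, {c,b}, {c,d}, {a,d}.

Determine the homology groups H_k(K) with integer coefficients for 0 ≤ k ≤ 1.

Fix the vertex order a < b < c < d and write every simplex with vertices in increasing order. Then dim K = 1 and the simplices of K are:

  0-simplices (4): a, b, c, d
  1-simplices (4): ab, ad, bc, cd

so the chain groups are C_0 ≅ Z^4, C_1 ≅ Z^4.

The boundary map ∂_1: C_1 → C_0 sends each edge [p,q] (with p < q) to q − p.
The resulting 4×4 matrix has rank 3, and its Smith normal form has invariant factors (1,1,1).

Reading off H_k = ker ∂_k / im ∂_{k+1}:

  H_0: rank C_0 − rank ∂_1 = 4 − 3 = 1, and the invariant factors of ∂_1 are all 1, so H_0 = Z.
  H_1: rank ker ∂_1 − rank ∂_2 = (4 − 3) − 0 = 1, and there is no ∂_2, so H_1 = Z.

H_0 = Z,  H_1 = Z.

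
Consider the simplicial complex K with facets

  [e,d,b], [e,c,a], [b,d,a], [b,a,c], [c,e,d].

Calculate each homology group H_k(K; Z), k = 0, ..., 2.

H_0 ≅ Z,  H_1 ≅ Z,  H_2 = 0.

Take the total order a < b < c < d < e on the vertex set. Then K (dimension 2) consists of the simplices:

  0-simplices (5): a, b, c, d, e
  1-simplices (10): ab, ac, ad, ae, bc, bd, be, cd, ce, de
  2-simplices (5): abc, abd, ace, bde, cde

so the chain groups are C_0 ≅ Z^5, C_1 ≅ Z^10, C_2 ≅ Z^5.

∂_1: C_1 → C_0 maps an edge to its endpoints' difference, ∂[p,q] = q − p.
This gives a 5×10 integer matrix of rank 4; reducing to Smith normal form yields diagonal entries (1,1,1,1).

The boundary map ∂_2: C_2 → C_1 acts by ∂[p,q,r] = [q,r] − [p,r] + [p,q]. For instance
  ∂abc = bc − ac + ab,
  ∂cde = de − ce + cd.
This gives a 10×5 integer matrix of rank 5; reducing to Smith normal form yields diagonal entries (1,1,1,1,1).

From H_k ≅ ker(∂_k) / im(∂_{k+1}) we obtain:

  H_0: rank C_0 − rank ∂_1 = 5 − 4 = 1, and the invariant factors of ∂_1 are all 1, so H_0 ≅ Z.
  H_1: rank ker ∂_1 − rank ∂_2 = (10 − 4) − 5 = 1, and the invariant factors of ∂_2 are all 1, so H_1 ≅ Z.
  H_2: rank ker ∂_2 − rank ∂_3 = (5 − 5) − 0 = 0, and there is no ∂_3, so H_2 ≅ 0.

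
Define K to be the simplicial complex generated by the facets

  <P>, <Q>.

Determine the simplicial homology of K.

Fix the vertex order P < Q and write every simplex with vertices in increasing order. Then dim K = 0 and the simplices of K are:

  0-simplices (2): P, Q

Hence C_0 ≅ Z^2.

Now H_k = ker ∂_k / im ∂_{k+1}, so:

  H_0: rank C_0 − rank ∂_1 = 2 − 0 = 2, and there is no ∂_1, so H_0 = Z^2.

H_0 ≅ Z^2.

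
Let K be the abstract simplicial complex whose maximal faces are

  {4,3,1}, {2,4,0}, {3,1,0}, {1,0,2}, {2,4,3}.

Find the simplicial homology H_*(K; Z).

H_0 = Z,  H_1 = Z,  H_2 = 0.

We work with the vertex ordering 0 < 1 < 2 < 3 < 4. The simplices of K, each written with vertices in increasing order, are:

  0-simplices (5): [0], [1], [2], [3], [4]
  1-simplices (10): [0,1], [0,2], [0,3], [0,4], [1,2], [1,3], [1,4], [2,3], [2,4], [3,4]
  2-simplices (5): [0,1,2], [0,1,3], [0,2,4], [1,3,4], [2,3,4]

Hence C_0 ≅ Z^5, C_1 ≅ Z^10, C_2 ≅ Z^5.

∂_1: C_1 → C_0 sends each edge [p,q] (with p < q) to q − p.
The resulting 5×10 matrix has rank 4, and its Smith normal form has invariant factors (1,1,1,1).

The boundary map ∂_2: C_2 → C_1 maps a triangle to the signed sum of its edges. For instance
  ∂[2,3,4] = [3,4] − [2,4] + [2,3],
  ∂[0,1,3] = [1,3] − [0,3] + [0,1].
The resulting 10×5 matrix has rank 5, and its Smith normal form has invariant factors (1,1,1,1,1).

Now H_k = ker ∂_k / im ∂_{k+1}, so:

  H_0: rank C_0 − rank ∂_1 = 5 − 4 = 1, and the invariant factors of ∂_1 are all 1, so H_0 ≅ Z.
  H_1: rank ker ∂_1 − rank ∂_2 = (10 − 4) − 5 = 1, and the invariant factors of ∂_2 are all 1, so H_1 ≅ Z.
  H_2: rank ker ∂_2 − rank ∂_3 = (5 − 5) − 0 = 0, and there is no ∂_3, so H_2 ≅ 0.

As a check, the Euler characteristic is 5 − 10 + 5 = 0, which agrees with 1 − 1 + 0 = 0.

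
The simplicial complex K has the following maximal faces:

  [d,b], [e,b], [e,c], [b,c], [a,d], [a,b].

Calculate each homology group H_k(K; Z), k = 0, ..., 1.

H_0 ≅ Z,  H_1 ≅ Z^2.

Take the total order a < b < c < d < e on the vertex set. Then K (dimension 1) consists of the simplices:

  0-simplices (5): a, b, c, d, e
  1-simplices (6): ab, ad, bc, bd, be, ce

giving chain groups C_0 ≅ Z^5, C_1 ≅ Z^6.

Boundary ∂_1: C_1 → C_0 is given by ∂[p,q] = [q] − [p].
The 5×6 boundary matrix has rank 4 and Smith normal form diag(1,1,1,1).

Computing H_k = (kernel of ∂_k) / (image of ∂_{k+1}):

  H_0: rank C_0 − rank ∂_1 = 5 − 4 = 1, and the invariant factors of ∂_1 are all 1, so H_0 ≅ Z.
  H_1: rank ker ∂_1 − rank ∂_2 = (6 − 4) − 0 = 2, and there is no ∂_2, so H_1 ≅ Z^2.

As a check, the Euler characteristic is 5 − 6 = -1, which agrees with 1 − 2 = -1.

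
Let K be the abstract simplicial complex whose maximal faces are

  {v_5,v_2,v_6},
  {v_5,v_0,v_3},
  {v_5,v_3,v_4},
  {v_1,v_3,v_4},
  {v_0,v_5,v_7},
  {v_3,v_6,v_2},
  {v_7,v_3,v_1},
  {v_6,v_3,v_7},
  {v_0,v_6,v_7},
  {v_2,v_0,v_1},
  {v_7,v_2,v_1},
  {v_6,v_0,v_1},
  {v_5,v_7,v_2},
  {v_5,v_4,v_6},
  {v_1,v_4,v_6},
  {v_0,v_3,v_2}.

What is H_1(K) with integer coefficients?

H_1 = Z^2.

Fix the vertex order v_0 < v_1 < v_2 < v_3 < v_4 < v_5 < v_6 < v_7 and write every simplex with vertices in increasing order. Then dim K = 2 and the simplices of K are:

  0-simplices (8): [v_0], [v_1], [v_2], [v_3], [v_4], [v_5], [v_6], [v_7]
  1-simplices (24): (24 of them)
  2-simplices (16): (16 of them)

Hence C_0 ≅ Z^8, C_1 ≅ Z^24, C_2 ≅ Z^16.

Boundary ∂_1: C_1 → C_0 maps an edge to its endpoints' difference, ∂[p,q] = q − p. For instance
  ∂[v_5,v_7] = [v_7] − [v_5].
The resulting 8×24 matrix has rank 7, and its Smith normal form has invariant factors (1,1,1,1,1,1,1).

The boundary map ∂_2: C_2 → C_1 sends each 2-simplex [p,q,r] to [q,r] − [p,r] + [p,q]. For instance
  ∂[v_0,v_6,v_7] = [v_6,v_7] − [v_0,v_7] + [v_0,v_6],
  ∂[v_3,v_6,v_7] = [v_6,v_7] − [v_3,v_7] + [v_3,v_6].
The resulting 24×16 matrix has rank 15, and its Smith normal form has invariant factors (1,1,1,1,1,1,1,1,1,1,1,1,1,1,1).

Reading off H_k = ker ∂_k / im ∂_{k+1}:

  H_1: rank ker ∂_1 − rank ∂_2 = (24 − 7) − 15 = 2, and the invariant factors of ∂_2 are all 1, so H_1 = Z^2.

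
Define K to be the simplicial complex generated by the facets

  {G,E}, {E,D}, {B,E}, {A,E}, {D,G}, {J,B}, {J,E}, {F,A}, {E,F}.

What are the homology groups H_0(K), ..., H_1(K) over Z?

H_0 ≅ Z,  H_1 ≅ Z^3.

K has 7 vertices, 9 edges.
rank ∂_0 = 0, rank ∂_1 = 6 ⇒ b_0 = 7 − 0 − 6 = 1; all invariant factors of ∂_1 are 1 so no torsion. So H_0 ≅ Z.
rank ∂_1 = 6, rank ∂_2 = 0 ⇒ b_1 = 9 − 6 − 0 = 3. So H_1 ≅ Z^3.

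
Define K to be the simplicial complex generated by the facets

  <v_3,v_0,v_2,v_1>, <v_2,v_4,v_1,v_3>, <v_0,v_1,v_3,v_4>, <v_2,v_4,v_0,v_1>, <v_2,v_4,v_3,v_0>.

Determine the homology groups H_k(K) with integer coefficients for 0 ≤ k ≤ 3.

H_0 ≅ Z,  H_1 = 0,  H_2 = 0,  H_3 ≅ Z.

Fix the vertex order v_0 < v_1 < v_2 < v_3 < v_4 and write every simplex with vertices in increasing order. Then dim K = 3 and the simplices of K are:

  0-simplices (5): [v_0], [v_1], [v_2], [v_3], [v_4]
  1-simplices (10): [v_0,v_1], [v_0,v_2], [v_0,v_3], [v_0,v_4], [v_1,v_2], [v_1,v_3], [v_1,v_4], [v_2,v_3], [v_2,v_4], [v_3,v_4]
  2-simplices (10): [v_0,v_1,v_2], [v_0,v_1,v_3], [v_0,v_1,v_4], [v_0,v_2,v_3], [v_0,v_2,v_4], [v_0,v_3,v_4], [v_1,v_2,v_3], [v_1,v_2,v_4], [v_1,v_3,v_4], [v_2,v_3,v_4]
  3-simplices (5): [v_0,v_1,v_2,v_3], [v_0,v_1,v_2,v_4], [v_0,v_1,v_3,v_4], [v_0,v_2,v_3,v_4], [v_1,v_2,v_3,v_4]

Hence C_0 ≅ Z^5, C_1 ≅ Z^10, C_2 ≅ Z^10, C_3 ≅ Z^5.

∂_1: C_1 → C_0 sends each edge [p,q] (with p < q) to q − p. For instance
  ∂[v_1,v_2] = [v_2] − [v_1].
This gives a 5×10 integer matrix of rank 4; reducing to Smith normal form yields diagonal entries (1,1,1,1).

∂_2: C_2 → C_1 sends each 2-simplex [p,q,r] to [q,r] − [p,r] + [p,q]. For instance
  ∂[v_0,v_2,v_4] = [v_2,v_4] − [v_0,v_4] + [v_0,v_2],
  ∂[v_0,v_2,v_3] = [v_2,v_3] − [v_0,v_3] + [v_0,v_2].
This gives a 10×10 integer matrix of rank 6; reducing to Smith normal form yields diagonal entries (1,1,1,1,1,1).

∂_3: C_3 → C_2 sends each 3-simplex σ to the alternating sum Σ_i (−1)^i (σ with its i-th vertex removed). For instance
  ∂[v_0,v_1,v_2,v_3] = [v_1,v_2,v_3] − [v_0,v_2,v_3] + [v_0,v_1,v_3] − [v_0,v_1,v_2],
  ∂[v_1,v_2,v_3,v_4] = [v_2,v_3,v_4] − [v_1,v_3,v_4] + [v_1,v_2,v_4] − [v_1,v_2,v_3].
The resulting 10×5 matrix has rank 4, and its Smith normal form has invariant factors (1,1,1,1).

From H_k ≅ ker(∂_k) / im(∂_{k+1}) we obtain:

  H_0: rank C_0 − rank ∂_1 = 5 − 4 = 1, and the invariant factors of ∂_1 are all 1, so H_0 = Z.
  H_1: rank ker ∂_1 − rank ∂_2 = (10 − 4) − 6 = 0, and the invariant factors of ∂_2 are all 1, so H_1 = 0.
  H_2: rank ker ∂_2 − rank ∂_3 = (10 − 6) − 4 = 0, and the invariant factors of ∂_3 are all 1, so H_2 = 0.
  H_3: rank ker ∂_3 − rank ∂_4 = (5 − 4) − 0 = 1, and there is no ∂_4, so H_3 = Z.

(K is a triangulation of the 3-sphere S^3.)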